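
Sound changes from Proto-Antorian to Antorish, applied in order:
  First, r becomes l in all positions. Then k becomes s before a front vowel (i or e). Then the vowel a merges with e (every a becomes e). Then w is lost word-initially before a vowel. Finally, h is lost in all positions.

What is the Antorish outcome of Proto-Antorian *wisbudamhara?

Antorish: *wisbudamhara > wisbudamhala > wisbudemhele > isbudemhele > isbudemele  (by unconditioned shift, vowel merger, glide loss, h-loss)

isbudemele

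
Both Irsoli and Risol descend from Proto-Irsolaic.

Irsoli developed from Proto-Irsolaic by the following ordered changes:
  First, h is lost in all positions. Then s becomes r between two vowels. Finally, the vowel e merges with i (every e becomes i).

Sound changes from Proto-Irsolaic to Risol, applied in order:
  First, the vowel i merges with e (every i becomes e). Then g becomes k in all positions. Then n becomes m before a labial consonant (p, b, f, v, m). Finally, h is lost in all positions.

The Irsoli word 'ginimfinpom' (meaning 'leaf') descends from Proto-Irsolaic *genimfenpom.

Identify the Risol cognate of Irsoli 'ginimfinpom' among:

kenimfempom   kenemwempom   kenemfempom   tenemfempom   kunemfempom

Risol: *genimfenpom
  genimfenpom → genemfenpom   [vowel merger]
  genemfenpom → kenemfenpom   [unconditioned shift]
  kenemfenpom → kenemfempom   [nasal place assimilation]
  kenemfempom (rule 4 does not apply)
  giving Risol kenemfempom.

kenemfempom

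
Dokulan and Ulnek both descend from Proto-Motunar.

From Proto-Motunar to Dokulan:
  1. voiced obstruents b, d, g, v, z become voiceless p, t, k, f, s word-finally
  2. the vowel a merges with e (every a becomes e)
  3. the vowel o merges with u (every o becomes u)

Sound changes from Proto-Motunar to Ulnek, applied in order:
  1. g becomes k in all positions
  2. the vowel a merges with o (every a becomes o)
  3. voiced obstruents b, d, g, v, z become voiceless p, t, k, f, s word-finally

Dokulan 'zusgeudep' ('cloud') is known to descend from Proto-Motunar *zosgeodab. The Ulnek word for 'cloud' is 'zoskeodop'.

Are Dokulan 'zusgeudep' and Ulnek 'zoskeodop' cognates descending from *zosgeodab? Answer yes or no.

Derive the expected Ulnek reflex of *zosgeodab:
Ulnek: *zosgeodab > zoskeodab > zoskeodob > zoskeodop  (by unconditioned shift, vowel merger, final devoicing)
Ulnek 'zoskeodop' matches the regular reflex exactly, so the pair is cognate.

yes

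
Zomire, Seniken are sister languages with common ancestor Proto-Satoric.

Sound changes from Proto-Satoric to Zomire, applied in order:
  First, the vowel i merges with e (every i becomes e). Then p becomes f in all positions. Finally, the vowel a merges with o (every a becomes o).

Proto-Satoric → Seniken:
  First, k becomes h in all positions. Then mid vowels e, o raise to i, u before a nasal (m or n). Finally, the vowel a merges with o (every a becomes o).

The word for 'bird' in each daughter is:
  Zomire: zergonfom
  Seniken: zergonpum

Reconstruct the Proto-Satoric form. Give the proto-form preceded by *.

*zerganpom

Position 7: Zomire has f, Seniken has p. Seniken preserves p here (none of its changes turn any other segment into p), so the proto-segment is *p.
Position 5: Zomire has o, Seniken has o. Taking the neighbouring segments as reconstructed: Zomire o could go back to *a or *o; Seniken o can only go back to *a — the one source consistent with every daughter is *a.
This points to *zerganpom. Verify forward in each daughter:
Zomire: *zerganpom > zerganfom > zergonfom  (by unconditioned shift, vowel merger)
Seniken: *zerganpom
  zerganpom (rule 1 does not apply)
  zerganpom → zerganpum   [pre-nasal raising]
  zerganpum → zergonpum   [vowel merger]
  giving Seniken zergonpum.
No other proto-form is consistent with every reflex, so the reconstruction is *zerganpom.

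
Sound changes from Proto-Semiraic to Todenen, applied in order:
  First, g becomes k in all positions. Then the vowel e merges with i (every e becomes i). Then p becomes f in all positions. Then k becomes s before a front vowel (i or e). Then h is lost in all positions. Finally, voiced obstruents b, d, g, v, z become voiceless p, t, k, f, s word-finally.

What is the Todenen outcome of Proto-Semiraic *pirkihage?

firsiasi

Todenen: start from *pirkihage.
  rule 1 (unconditioned shift): pirkihage → pirkihake
  rule 2 (vowel merger): pirkihake → pirkihaki
  rule 3 (unconditioned shift): pirkihaki → firkihaki
  rule 4 (palatalisation): firkihaki → firsihasi
  rule 5 (h-loss): firsihasi → firsiasi
  rule 6: no change — firsiasi
  ⇒ Todenen firsiasi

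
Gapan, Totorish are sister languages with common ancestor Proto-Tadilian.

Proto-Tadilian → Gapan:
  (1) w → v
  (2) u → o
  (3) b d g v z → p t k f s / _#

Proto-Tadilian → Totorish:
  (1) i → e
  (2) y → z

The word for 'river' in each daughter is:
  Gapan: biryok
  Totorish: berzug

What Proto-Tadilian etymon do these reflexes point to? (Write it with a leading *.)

Position 5: Gapan has o, Totorish has u. Totorish preserves u here (none of its changes turn any other segment into u), so the proto-segment is *u.
Position 6: Gapan has k, Totorish has g. Totorish preserves g here (none of its changes turn any other segment into g), so the proto-segment is *g.
Continuing position by position gives *biryug; check it forward:
Gapan: *biryug
  biryug (rule 1 does not apply)
  biryug → biryog   [vowel merger]
  biryog → biryok   [final devoicing]
  giving Gapan biryok.
Totorish: *biryug > beryug > berzug  (by vowel merger, unconditioned shift)
Only *biryug yields all of Gapan biryok, Totorish berzug.

*biryug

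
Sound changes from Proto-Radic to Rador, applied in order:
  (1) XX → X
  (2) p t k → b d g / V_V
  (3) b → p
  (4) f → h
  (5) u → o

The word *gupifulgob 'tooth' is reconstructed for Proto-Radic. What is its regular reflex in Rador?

gopiholgop

Rador: start from *gupifulgob.
  rule 1: no change — gupifulgob
  rule 2 (intervocalic voicing): gupifulgob → gubifulgob
  rule 3 (unconditioned shift): gubifulgob → gupifulgop
  rule 4 (unconditioned shift): gupifulgop → gupihulgop
  rule 5 (vowel merger): gupihulgop → gopiholgop
  ⇒ Rador gopiholgop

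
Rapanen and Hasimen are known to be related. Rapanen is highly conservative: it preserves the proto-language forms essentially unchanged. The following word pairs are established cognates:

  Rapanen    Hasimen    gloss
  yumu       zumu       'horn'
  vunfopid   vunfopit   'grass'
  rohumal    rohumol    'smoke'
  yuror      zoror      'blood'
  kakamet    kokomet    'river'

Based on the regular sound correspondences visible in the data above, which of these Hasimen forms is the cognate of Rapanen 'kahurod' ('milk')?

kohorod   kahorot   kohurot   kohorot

kohorot

rohumal ~ rohumol, kakamet ~ kokomet — Rapanen a corresponds to Hasimen o after a consonant, before a consonant other than r, m, n, p, b, f, v.
yuror ~ zoror — Rapanen u corresponds to Hasimen o after a consonant, before r.
vunfopid ~ vunfopit — Rapanen d corresponds to Hasimen t word-finally.
Applying these to Rapanen 'kahurod':
  kahurod → kohurod   (a→o after a consonant, before a consonant other than r, m, n, p, b, f, v)
  kohurod → kohorod   (u→o after a consonant, before r)
  kohorod → kohorot   (d→t word-finally)
So the Hasimen cognate is 'kohorot'.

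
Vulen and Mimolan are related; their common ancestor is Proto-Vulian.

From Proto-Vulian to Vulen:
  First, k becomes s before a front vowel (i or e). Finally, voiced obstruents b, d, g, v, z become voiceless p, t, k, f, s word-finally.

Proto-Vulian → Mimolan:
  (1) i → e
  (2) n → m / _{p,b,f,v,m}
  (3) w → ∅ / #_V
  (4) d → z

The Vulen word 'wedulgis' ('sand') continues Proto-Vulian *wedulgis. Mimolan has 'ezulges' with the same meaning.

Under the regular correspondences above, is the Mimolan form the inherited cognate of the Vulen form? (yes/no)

Derive the expected Mimolan reflex of *wedulgis:
Mimolan: *wedulgis > wedulges > edulges > ezulges  (by vowel merger, glide loss, unconditioned shift)
Mimolan 'ezulges' matches the regular reflex exactly, so the pair is cognate.

yes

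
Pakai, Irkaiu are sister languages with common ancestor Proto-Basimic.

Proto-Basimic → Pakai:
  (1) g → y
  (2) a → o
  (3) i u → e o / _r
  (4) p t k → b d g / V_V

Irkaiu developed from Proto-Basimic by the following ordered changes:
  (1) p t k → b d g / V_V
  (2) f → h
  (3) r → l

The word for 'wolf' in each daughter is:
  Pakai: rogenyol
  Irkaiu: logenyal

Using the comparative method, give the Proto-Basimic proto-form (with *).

*rokenyal

Position 1: Pakai has r, Irkaiu has l. Pakai preserves r here (none of its changes turn any other segment into r), so the proto-segment is *r.
Position 7: Pakai has o, Irkaiu has a. Irkaiu preserves a here (none of its changes turn any other segment into a), so the proto-segment is *a.
The remaining positions agree across the daughters. Check the candidate against every language:
Pakai: *rokenyal
  rokenyal (rule 1 does not apply)
  rokenyal → rokenyol   [vowel merger]
  rokenyol (rule 3 does not apply)
  rokenyol → rogenyol   [intervocalic voicing]
  giving Pakai rogenyol.
Irkaiu: start from *rokenyal.
  rule 1 (intervocalic voicing): rokenyal → rogenyal
  rule 2: no change — rogenyal
  rule 3 (unconditioned shift): rogenyal → logenyal
  ⇒ Irkaiu logenyal
Only *rokenyal yields all of Pakai rogenyol, Irkaiu logenyal.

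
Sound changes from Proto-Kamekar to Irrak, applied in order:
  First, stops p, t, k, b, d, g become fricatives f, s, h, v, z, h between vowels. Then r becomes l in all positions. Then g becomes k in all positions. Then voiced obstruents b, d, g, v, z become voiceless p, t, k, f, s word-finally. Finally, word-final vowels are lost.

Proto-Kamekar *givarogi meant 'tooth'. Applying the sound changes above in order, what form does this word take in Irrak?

Irrak: *givarogi
  givarogi → givarohi   [intervocalic lenition]
  givarohi → givalohi   [unconditioned shift]
  givalohi → kivalohi   [unconditioned shift]
  kivalohi (rule 4 does not apply)
  kivalohi → kivaloh   [apocope]
  giving Irrak kivaloh.

kivaloh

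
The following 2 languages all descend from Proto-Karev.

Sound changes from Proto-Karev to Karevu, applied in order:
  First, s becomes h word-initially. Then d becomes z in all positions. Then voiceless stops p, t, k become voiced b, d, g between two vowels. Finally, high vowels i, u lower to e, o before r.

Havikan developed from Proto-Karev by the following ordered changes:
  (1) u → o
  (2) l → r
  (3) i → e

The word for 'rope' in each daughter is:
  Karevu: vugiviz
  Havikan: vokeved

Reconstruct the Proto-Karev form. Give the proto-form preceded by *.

Position 4: Karevu has i, Havikan has e. Karevu preserves i here (none of its changes turn any other segment into i), so the proto-segment is *i.
Position 6: Karevu has i, Havikan has e. Karevu preserves i here (none of its changes turn any other segment into i), so the proto-segment is *i.
Verify the candidate proto-form against each daughter:
Karevu: *vukivid
  vukivid (rule 1 does not apply)
  vukivid → vukiviz   [unconditioned shift]
  vukiviz → vugiviz   [intervocalic voicing]
  vugiviz (rule 4 does not apply)
  giving Karevu vugiviz.
Havikan: *vukivid
  vukivid → vokivid   [vowel merger]
  vokivid (rule 2 does not apply)
  vokivid → vokeved   [vowel merger]
  giving Havikan vokeved.
Only *vukivid yields all of Karevu vugiviz, Havikan vokeved.

*vukivid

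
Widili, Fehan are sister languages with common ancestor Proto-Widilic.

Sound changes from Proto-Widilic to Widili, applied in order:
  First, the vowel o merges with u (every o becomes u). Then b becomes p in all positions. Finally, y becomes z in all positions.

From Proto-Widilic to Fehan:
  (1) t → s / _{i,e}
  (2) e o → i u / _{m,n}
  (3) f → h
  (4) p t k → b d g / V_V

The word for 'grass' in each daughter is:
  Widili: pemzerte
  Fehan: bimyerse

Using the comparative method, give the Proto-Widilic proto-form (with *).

*bemyerte

Position 4: Widili has z, Fehan has y. Fehan preserves y here (none of its changes turn any other segment into y), so the proto-segment is *y.
Position 2: Widili has e, Fehan has i. Widili preserves e here (none of its changes turn any other segment into e), so the proto-segment is *e.
Continuing position by position gives *bemyerte; check it forward:
Widili: *bemyerte
  bemyerte (rule 1 does not apply)
  bemyerte → pemyerte   [unconditioned shift]
  pemyerte → pemzerte   [unconditioned shift]
  giving Widili pemzerte.
Fehan: start from *bemyerte.
  rule 1 (palatalisation): bemyerte → bemyerse
  rule 2 (pre-nasal raising): bemyerse → bimyerse
  rule 3: no change — bimyerse
  rule 4: no change — bimyerse
  ⇒ Fehan bimyerse
No other proto-form is consistent with every reflex, so the reconstruction is *bemyerte.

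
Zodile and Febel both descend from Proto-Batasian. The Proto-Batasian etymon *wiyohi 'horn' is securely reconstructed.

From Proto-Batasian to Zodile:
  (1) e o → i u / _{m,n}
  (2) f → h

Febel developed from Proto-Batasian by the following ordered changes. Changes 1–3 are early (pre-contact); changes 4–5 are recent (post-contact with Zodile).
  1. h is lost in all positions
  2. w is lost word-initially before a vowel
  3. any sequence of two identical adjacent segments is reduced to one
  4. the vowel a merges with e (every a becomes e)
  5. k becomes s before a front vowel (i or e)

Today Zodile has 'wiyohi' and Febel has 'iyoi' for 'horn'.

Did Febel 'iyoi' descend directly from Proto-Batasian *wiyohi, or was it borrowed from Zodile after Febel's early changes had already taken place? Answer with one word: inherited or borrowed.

If inherited, *wiyohi would pass through all of Febel's changes:
Febel: start from *wiyohi.
  rule 1 (h-loss): wiyohi → wiyoi
  rule 2 (glide loss): wiyoi → iyoi
  rule 3: no change — iyoi
  rule 4: no change — iyoi
  rule 5: no change — iyoi
  ⇒ Febel iyoi
If borrowed from Zodile 'wiyohi' after the early changes, it would undergo only the recent ones:
  rule 4 (vowel merger): no change (wiyohi)
  rule 5 (palatalisation): no change (wiyohi)
  ⇒ as a loan: wiyohi
Febel 'iyoi' matches the inherited outcome exactly, so it is an inherited cognate, not a loan.

inherited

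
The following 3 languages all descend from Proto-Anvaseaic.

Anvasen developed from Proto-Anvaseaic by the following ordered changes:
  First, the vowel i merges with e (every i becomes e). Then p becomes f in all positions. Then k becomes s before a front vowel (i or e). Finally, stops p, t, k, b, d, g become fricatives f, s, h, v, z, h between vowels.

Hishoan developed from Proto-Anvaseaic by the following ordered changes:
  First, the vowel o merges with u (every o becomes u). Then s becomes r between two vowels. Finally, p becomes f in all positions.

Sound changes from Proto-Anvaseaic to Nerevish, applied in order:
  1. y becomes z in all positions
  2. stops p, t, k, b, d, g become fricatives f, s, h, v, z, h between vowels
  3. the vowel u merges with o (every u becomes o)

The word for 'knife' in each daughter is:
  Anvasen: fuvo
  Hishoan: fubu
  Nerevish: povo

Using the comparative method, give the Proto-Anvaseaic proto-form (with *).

Position 4: Anvasen has o, Hishoan has u, Nerevish has o. Anvasen preserves o here (none of its changes turn any other segment into o), so the proto-segment is *o.
Position 3: Anvasen has v, Hishoan has b, Nerevish has v. Hishoan preserves b here (none of its changes turn any other segment into b), so the proto-segment is *b.
Position 2: Anvasen has u, Hishoan has u, Nerevish has o. Anvasen preserves u here (none of its changes turn any other segment into u), so the proto-segment is *u.
Verify the candidate proto-form against each daughter:
Anvasen: *pubo
  pubo (rule 1 does not apply)
  pubo → fubo   [unconditioned shift]
  fubo (rule 3 does not apply)
  fubo → fuvo   [intervocalic lenition]
  giving Anvasen fuvo.
Hishoan: *pubo
  pubo → pubu   [vowel merger]
  pubu (rule 2 does not apply)
  pubu → fubu   [unconditioned shift]
  giving Hishoan fubu.
Nerevish: start from *pubo.
  rule 1: no change — pubo
  rule 2 (intervocalic lenition): pubo → puvo
  rule 3 (vowel merger): puvo → povo
  ⇒ Nerevish povo
No other proto-form is consistent with every reflex, so the reconstruction is *pubo.

*pubo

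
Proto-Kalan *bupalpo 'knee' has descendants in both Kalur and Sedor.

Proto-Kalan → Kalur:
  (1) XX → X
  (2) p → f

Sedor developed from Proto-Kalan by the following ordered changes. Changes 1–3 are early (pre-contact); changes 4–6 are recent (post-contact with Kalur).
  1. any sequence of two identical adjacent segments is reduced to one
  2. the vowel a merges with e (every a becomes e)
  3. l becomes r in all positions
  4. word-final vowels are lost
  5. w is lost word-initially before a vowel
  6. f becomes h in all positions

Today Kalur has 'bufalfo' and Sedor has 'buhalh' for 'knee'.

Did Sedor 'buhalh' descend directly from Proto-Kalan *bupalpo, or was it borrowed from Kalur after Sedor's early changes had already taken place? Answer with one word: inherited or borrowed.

borrowed

If inherited, *bupalpo would pass through all of Sedor's changes:
Sedor: *bupalpo
  bupalpo (rule 1 does not apply)
  bupalpo → bupelpo   [vowel merger]
  bupelpo → buperpo   [unconditioned shift]
  buperpo → buperp   [apocope]
  buperp (rule 5 does not apply)
  buperp (rule 6 does not apply)
  giving Sedor buperp.
If borrowed from Kalur 'bufalfo' after the early changes, it would undergo only the recent ones:
  rule 4 (apocope): bufalfo → bufalf
  rule 5 (glide loss): no change (bufalf)
  rule 6 (unconditioned shift): bufalf → buhalh
  ⇒ as a loan: buhalh
Sedor 'buhalh' matches the loan outcome 'buhalh', not the inherited 'buperp' — it skipped the early Sedor changes, so it was borrowed from Kalur.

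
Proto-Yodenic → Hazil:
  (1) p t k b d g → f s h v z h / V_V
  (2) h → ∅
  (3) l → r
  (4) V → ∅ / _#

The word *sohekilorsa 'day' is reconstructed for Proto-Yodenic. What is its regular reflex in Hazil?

soeirors

Hazil: *sohekilorsa
  sohekilorsa → sohehilorsa   [intervocalic lenition]
  sohehilorsa → soeilorsa   [h-loss]
  soeilorsa → soeirorsa   [unconditioned shift]
  soeirorsa → soeirors   [apocope]
  giving Hazil soeirors.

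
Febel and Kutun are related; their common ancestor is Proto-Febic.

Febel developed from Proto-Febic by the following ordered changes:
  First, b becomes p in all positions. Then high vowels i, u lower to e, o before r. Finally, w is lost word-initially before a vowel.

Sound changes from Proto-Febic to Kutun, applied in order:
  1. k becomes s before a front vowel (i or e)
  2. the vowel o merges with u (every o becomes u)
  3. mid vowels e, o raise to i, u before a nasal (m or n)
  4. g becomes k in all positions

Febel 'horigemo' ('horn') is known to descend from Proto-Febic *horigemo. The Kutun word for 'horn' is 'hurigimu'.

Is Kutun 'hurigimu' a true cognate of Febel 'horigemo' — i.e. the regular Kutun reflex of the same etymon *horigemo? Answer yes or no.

Derive the expected Kutun reflex of *horigemo:
Kutun: start from *horigemo.
  rule 1: no change — horigemo
  rule 2 (vowel merger): horigemo → hurigemu
  rule 3 (pre-nasal raising): hurigemu → hurigimu
  rule 4 (unconditioned shift): hurigimu → hurikimu
  ⇒ Kutun hurikimu
The regular Kutun reflex would be 'hurikimu', but the attested form is 'hurigimu'. The correspondence is irregular, so they are not cognates (the Kutun form has a different source).

no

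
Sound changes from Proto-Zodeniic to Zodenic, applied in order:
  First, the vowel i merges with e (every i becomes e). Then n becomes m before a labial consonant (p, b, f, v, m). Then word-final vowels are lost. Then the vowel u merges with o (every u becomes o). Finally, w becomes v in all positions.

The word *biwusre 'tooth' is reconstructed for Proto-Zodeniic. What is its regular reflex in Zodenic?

bevosr

Zodenic: *biwusre
  biwusre → bewusre   [vowel merger]
  bewusre (rule 2 does not apply)
  bewusre → bewusr   [apocope]
  bewusr → bewosr   [vowel merger]
  bewosr → bevosr   [unconditioned shift]
  giving Zodenic bevosr.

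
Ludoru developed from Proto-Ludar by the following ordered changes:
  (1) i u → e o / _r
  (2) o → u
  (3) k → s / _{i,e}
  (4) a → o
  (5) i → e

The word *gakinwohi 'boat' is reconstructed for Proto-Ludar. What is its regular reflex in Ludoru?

gosenwuhe

Ludoru: *gakinwohi > gakinwuhi > gasinwuhi > gosinwuhi > gosenwuhe  (by vowel merger, palatalisation, vowel merger, vowel merger)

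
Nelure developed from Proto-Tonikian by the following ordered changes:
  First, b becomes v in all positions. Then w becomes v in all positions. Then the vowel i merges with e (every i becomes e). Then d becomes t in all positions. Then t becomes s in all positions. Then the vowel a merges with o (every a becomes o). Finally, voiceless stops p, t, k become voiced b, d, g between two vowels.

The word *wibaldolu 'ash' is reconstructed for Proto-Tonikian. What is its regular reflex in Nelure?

vevolsolu

Nelure: *wibaldolu > wivaldolu > vivaldolu > vevaldolu > vevaltolu > vevalsolu > vevolsolu  (by unconditioned shift, unconditioned shift, vowel merger, unconditioned shift, unconditioned shift, vowel merger)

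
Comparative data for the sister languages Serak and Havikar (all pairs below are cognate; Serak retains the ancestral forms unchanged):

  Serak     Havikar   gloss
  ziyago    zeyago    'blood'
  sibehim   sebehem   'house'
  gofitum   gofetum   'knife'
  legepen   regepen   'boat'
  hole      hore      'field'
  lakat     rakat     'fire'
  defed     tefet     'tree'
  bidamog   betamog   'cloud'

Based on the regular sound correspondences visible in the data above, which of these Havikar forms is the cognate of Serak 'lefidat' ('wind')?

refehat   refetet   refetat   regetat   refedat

refetat

legepen ~ regepen — Serak l corresponds to Havikar r word-initially before a front vowel.
ziyago ~ zeyago, gofitum ~ gofetum — Serak i corresponds to Havikar e after a consonant, before a consonant other than r, m, n, p, b, f, v.
bidamog ~ betamog — Serak d corresponds to Havikar t between vowels (before a back vowel).
Applying these to Serak 'lefidat':
  lefidat → refidat   (l→r word-initially before a front vowel)
  refidat → refedat   (i→e after a consonant, before a consonant other than r, m, n, p, b, f, v)
  refedat → refetat   (d→t between vowels (before a back vowel))
So the Havikar cognate is 'refetat'.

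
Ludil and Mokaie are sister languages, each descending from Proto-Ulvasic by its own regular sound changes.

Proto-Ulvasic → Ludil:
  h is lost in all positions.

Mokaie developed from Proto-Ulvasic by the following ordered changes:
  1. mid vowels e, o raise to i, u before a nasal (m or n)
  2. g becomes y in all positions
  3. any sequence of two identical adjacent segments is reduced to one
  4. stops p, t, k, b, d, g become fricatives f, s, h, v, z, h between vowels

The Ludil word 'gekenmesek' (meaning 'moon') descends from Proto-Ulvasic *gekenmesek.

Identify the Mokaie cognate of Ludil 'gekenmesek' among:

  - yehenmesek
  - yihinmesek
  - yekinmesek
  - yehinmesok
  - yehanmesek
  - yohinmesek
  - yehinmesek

Mokaie: *gekenmesek > gekinmesek > yekinmesek > yehinmesek  (by pre-nasal raising, unconditioned shift, intervocalic lenition)

yehinmesek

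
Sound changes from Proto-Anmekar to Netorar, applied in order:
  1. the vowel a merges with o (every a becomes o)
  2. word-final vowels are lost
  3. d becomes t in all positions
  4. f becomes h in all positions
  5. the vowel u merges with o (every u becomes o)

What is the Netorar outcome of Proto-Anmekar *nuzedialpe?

Netorar: *nuzedialpe > nuzediolpe > nuzediolp > nuzetiolp > nozetiolp  (by vowel merger, apocope, unconditioned shift, vowel merger)

nozetiolp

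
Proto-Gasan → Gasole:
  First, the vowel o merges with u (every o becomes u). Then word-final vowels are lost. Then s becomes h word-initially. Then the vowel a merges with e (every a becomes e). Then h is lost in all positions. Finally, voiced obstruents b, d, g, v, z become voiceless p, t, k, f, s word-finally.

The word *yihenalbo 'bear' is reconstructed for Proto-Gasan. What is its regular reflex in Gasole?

Gasole: start from *yihenalbo.
  rule 1 (vowel merger): yihenalbo → yihenalbu
  rule 2 (apocope): yihenalbu → yihenalb
  rule 3: no change — yihenalb
  rule 4 (vowel merger): yihenalb → yihenelb
  rule 5 (h-loss): yihenelb → yienelb
  rule 6 (final devoicing): yienelb → yienelp
  ⇒ Gasole yienelp

yienelp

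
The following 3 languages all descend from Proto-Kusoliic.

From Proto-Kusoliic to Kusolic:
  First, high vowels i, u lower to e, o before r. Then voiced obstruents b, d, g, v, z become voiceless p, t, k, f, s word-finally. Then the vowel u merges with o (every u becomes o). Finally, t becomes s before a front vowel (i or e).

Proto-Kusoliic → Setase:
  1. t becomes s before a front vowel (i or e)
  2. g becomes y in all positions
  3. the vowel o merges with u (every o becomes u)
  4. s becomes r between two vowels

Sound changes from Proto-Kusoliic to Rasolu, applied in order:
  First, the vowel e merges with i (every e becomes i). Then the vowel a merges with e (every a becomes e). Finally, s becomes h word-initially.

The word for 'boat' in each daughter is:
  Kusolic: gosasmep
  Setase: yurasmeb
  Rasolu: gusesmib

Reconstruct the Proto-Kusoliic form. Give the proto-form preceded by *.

Position 4: Kusolic has a, Setase has a, Rasolu has e. Kusolic preserves a here (none of its changes turn any other segment into a), so the proto-segment is *a.
Position 7: Kusolic has e, Setase has e, Rasolu has i. Setase preserves e here (none of its changes turn any other segment into e), so the proto-segment is *e.
Position 3: Kusolic has s, Setase has r, Rasolu has s. Rasolu preserves s here (none of its changes turn any other segment into s), so the proto-segment is *s.
Continuing position by position gives *gusasmeb; check it forward:
Kusolic: *gusasmeb
  gusasmeb (rule 1 does not apply)
  gusasmeb → gusasmep   [final devoicing]
  gusasmep → gosasmep   [vowel merger]
  gosasmep (rule 4 does not apply)
  giving Kusolic gosasmep.
Setase: start from *gusasmeb.
  rule 1: no change — gusasmeb
  rule 2 (unconditioned shift): gusasmeb → yusasmeb
  rule 3: no change — yusasmeb
  rule 4 (rhotacism): yusasmeb → yurasmeb
  ⇒ Setase yurasmeb
Rasolu: *gusasmeb
  gusasmeb → gusasmib   [vowel merger]
  gusasmib → gusesmib   [vowel merger]
  gusesmib (rule 3 does not apply)
  giving Rasolu gusesmib.
*gusasmeb is the unique common source.

*gusasmeb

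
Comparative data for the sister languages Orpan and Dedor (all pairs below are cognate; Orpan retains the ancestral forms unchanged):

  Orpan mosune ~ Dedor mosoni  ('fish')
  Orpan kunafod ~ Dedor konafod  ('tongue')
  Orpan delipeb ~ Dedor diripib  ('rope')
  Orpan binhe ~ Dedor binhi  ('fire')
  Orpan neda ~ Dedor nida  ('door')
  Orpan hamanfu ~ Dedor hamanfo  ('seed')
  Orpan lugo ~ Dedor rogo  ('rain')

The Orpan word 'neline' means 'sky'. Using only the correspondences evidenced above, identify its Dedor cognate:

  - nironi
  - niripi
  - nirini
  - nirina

nirini

delipeb ~ diripib, neda ~ nida — Orpan e corresponds to Dedor i after a consonant, before a consonant other than r, m, n, p, b, f, v.
delipeb ~ diripib — Orpan l corresponds to Dedor r between vowels (before a front vowel).
mosune ~ mosoni, binhe ~ binhi — Orpan e corresponds to Dedor i word-finally.
Applying these to Orpan 'neline':
  neline → niline   (e→i after a consonant, before a consonant other than r, m, n, p, b, f, v)
  niline → nirine   (l→r between vowels (before a front vowel))
  nirine → nirini   (e→i word-finally)
So the Dedor cognate is 'nirini'.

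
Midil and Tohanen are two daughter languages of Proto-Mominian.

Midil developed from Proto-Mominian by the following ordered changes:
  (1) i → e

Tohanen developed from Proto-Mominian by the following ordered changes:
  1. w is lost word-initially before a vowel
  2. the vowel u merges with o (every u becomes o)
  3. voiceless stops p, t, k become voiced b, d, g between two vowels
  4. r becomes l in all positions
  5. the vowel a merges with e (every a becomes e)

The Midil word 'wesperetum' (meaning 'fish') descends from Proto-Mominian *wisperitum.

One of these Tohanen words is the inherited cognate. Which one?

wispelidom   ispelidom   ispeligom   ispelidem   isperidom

Tohanen: start from *wisperitum.
  rule 1 (glide loss): wisperitum → isperitum
  rule 2 (vowel merger): isperitum → isperitom
  rule 3 (intervocalic voicing): isperitom → isperidom
  rule 4 (unconditioned shift): isperidom → ispelidom
  rule 5: no change — ispelidom
  ⇒ Tohanen ispelidom
Among the options, 'ispelidom' alone shows every Tohanen change applied in order.

ispelidom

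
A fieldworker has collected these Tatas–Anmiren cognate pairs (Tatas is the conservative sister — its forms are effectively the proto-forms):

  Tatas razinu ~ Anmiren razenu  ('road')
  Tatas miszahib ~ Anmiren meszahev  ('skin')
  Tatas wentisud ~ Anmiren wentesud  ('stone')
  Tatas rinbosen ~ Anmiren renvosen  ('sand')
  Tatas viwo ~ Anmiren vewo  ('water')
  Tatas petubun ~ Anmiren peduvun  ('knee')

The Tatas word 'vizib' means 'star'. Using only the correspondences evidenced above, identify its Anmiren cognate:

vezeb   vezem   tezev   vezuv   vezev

vezev

miszahib ~ meszahev, wentisud ~ wentesud — Tatas i corresponds to Anmiren e after a consonant, before a consonant other than r, m, n, p, b, f, v.
miszahib ~ meszahev — Tatas i corresponds to Anmiren e after a consonant, before a labial obstruent.
miszahib ~ meszahev — Tatas b corresponds to Anmiren v word-finally.
Applying these to Tatas 'vizib':
  vizib → vezib   (i→e after a consonant, before a consonant other than r, m, n, p, b, f, v)
  vezib → vezeb   (i→e after a consonant, before a labial obstruent)
  vezeb → vezev   (b→v word-finally)
So the Anmiren cognate is 'vezev'.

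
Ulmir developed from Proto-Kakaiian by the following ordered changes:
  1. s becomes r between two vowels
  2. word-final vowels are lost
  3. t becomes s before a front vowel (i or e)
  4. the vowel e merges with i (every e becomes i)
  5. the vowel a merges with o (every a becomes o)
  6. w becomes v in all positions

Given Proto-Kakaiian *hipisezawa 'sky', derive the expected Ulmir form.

hipirizov

Ulmir: *hipisezawa > hipirezawa > hipirezaw > hipirizaw > hipirizow > hipirizov  (by rhotacism, apocope, vowel merger, vowel merger, unconditioned shift)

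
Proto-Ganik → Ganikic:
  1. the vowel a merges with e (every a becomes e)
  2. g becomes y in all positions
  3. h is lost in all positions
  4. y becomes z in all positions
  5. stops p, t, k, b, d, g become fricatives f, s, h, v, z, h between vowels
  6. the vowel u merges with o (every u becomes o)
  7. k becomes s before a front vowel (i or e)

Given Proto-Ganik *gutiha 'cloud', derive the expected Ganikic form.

Ganikic: *gutiha > gutihe > yutihe > yutie > zutie > zusie > zosie  (by vowel merger, unconditioned shift, h-loss, unconditioned shift, intervocalic lenition, vowel merger)

zosie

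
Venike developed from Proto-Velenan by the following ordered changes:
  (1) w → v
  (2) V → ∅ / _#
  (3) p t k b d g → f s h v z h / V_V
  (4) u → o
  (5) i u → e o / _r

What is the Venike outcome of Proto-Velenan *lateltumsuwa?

Venike: start from *lateltumsuwa.
  rule 1 (unconditioned shift): lateltumsuwa → lateltumsuva
  rule 2 (apocope): lateltumsuva → lateltumsuv
  rule 3 (intervocalic lenition): lateltumsuv → laseltumsuv
  rule 4 (vowel merger): laseltumsuv → laseltomsov
  rule 5: no change — laseltomsov
  ⇒ Venike laseltomsov

laseltomsov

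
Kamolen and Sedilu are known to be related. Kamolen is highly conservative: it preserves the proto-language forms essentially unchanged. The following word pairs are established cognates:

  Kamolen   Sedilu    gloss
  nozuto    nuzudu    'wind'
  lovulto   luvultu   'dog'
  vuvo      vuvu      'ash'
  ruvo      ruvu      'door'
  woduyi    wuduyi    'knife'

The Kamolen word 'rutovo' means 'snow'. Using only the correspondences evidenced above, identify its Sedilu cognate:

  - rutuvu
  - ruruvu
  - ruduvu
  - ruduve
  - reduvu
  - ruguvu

nozuto ~ nuzudu — Kamolen t corresponds to Sedilu d between vowels (before a back vowel).
lovulto ~ luvultu — Kamolen o corresponds to Sedilu u after a consonant, before a labial obstruent.
nozuto ~ nuzudu, lovulto ~ luvultu — Kamolen o corresponds to Sedilu u word-finally.
Applying these to Kamolen 'rutovo':
  rutovo → rudovo   (t→d between vowels (before a back vowel))
  rudovo → ruduvo   (o→u after a consonant, before a labial obstruent)
  ruduvo → ruduvu   (o→u word-finally)
So the Sedilu cognate is 'ruduvu'.

ruduvu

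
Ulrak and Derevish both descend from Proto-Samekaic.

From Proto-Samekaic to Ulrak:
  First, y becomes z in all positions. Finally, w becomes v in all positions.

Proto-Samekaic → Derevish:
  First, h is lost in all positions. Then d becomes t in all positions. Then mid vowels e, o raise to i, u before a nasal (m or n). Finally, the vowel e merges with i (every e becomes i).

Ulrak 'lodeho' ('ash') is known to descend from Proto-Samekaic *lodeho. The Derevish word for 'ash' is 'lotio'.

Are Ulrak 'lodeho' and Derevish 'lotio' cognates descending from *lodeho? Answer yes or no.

yes

Derive the expected Derevish reflex of *lodeho:
Derevish: *lodeho > lodeo > loteo > lotio  (by h-loss, unconditioned shift, vowel merger)
Derevish 'lotio' matches the regular reflex exactly, so the pair is cognate.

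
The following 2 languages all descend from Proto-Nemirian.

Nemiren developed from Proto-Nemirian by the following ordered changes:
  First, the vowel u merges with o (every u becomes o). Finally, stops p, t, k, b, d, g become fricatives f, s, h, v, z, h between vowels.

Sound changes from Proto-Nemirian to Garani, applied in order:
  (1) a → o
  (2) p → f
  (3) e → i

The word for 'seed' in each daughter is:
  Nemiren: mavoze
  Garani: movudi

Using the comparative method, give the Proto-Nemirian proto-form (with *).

Position 4: Nemiren has o, Garani has u. Garani preserves u here (none of its changes turn any other segment into u), so the proto-segment is *u.
Position 2: Nemiren has a, Garani has o. Nemiren preserves a here (none of its changes turn any other segment into a), so the proto-segment is *a.
Continuing position by position gives *mavude; check it forward:
Nemiren: *mavude
  mavude → mavode   [vowel merger]
  mavode → mavoze   [intervocalic lenition]
  giving Nemiren mavoze.
Garani: start from *mavude.
  rule 1 (vowel merger): mavude → movude
  rule 2: no change — movude
  rule 3 (vowel merger): movude → movudi
  ⇒ Garani movudi
*mavude is the unique common source.

*mavude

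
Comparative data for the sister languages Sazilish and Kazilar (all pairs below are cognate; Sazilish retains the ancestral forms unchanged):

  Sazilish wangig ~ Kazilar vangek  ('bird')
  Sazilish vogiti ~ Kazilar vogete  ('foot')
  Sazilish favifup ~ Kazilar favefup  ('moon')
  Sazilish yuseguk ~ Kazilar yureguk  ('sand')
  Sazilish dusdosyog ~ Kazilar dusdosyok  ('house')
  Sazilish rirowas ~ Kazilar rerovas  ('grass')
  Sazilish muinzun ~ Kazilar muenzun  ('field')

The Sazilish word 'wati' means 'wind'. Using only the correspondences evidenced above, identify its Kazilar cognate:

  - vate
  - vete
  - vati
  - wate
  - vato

wangig ~ vangek — Sazilish w corresponds to Kazilar v word-initially before a back vowel.
vogiti ~ vogete — Sazilish i corresponds to Kazilar e word-finally.
Applying these to Sazilish 'wati':
  wati → vati   (w→v word-initially before a back vowel)
  vati → vate   (i→e word-finally)
So the Kazilar cognate is 'vate'.

vate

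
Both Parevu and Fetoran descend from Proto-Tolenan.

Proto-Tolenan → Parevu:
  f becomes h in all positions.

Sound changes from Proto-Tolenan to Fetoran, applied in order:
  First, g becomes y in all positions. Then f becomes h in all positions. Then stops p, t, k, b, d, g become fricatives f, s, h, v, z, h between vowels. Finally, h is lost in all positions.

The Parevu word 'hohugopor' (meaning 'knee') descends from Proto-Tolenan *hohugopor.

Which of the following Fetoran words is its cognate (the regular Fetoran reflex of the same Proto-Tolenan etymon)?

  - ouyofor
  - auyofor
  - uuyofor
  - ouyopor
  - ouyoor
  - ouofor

ouyofor

Fetoran: start from *hohugopor.
  rule 1 (unconditioned shift): hohugopor → hohuyopor
  rule 2: no change — hohuyopor
  rule 3 (intervocalic lenition): hohuyopor → hohuyofor
  rule 4 (h-loss): hohuyofor → ouyofor
  ⇒ Fetoran ouyofor
Only 'ouyofor' matches the regular Fetoran development of *hohugopor.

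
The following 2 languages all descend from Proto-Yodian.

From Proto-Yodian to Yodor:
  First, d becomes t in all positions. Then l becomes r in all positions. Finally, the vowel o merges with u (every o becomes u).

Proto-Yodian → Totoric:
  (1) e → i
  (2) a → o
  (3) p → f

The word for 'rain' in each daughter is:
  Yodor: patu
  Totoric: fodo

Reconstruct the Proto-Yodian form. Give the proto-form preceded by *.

*pado

Position 1: Yodor has p, Totoric has f. Yodor preserves p here (none of its changes turn any other segment into p), so the proto-segment is *p.
Position 3: Yodor has t, Totoric has d. Totoric preserves d here (none of its changes turn any other segment into d), so the proto-segment is *d.
This points to *pado. Verify forward in each daughter:
Yodor: *pado
  pado → pato   [unconditioned shift]
  pato (rule 2 does not apply)
  pato → patu   [vowel merger]
  giving Yodor patu.
Totoric: *pado
  pado (rule 1 does not apply)
  pado → podo   [vowel merger]
  podo → fodo   [unconditioned shift]
  giving Totoric fodo.
*pado is the unique common source.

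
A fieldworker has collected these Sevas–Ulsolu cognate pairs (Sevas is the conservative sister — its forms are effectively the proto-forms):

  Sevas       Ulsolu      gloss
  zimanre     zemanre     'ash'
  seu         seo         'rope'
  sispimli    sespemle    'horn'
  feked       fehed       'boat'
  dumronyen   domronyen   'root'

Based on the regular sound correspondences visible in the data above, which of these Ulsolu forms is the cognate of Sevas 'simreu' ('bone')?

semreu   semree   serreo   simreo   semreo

zimanre ~ zemanre, sispimli ~ sespemle — Sevas i corresponds to Ulsolu e after a consonant, before a nasal.
seu ~ seo — Sevas u corresponds to Ulsolu o word-finally.
Applying these to Sevas 'simreu':
  simreu → semreu   (i→e after a consonant, before a nasal)
  semreu → semreo   (u→o word-finally)
So the Ulsolu cognate is 'semreo'.

semreo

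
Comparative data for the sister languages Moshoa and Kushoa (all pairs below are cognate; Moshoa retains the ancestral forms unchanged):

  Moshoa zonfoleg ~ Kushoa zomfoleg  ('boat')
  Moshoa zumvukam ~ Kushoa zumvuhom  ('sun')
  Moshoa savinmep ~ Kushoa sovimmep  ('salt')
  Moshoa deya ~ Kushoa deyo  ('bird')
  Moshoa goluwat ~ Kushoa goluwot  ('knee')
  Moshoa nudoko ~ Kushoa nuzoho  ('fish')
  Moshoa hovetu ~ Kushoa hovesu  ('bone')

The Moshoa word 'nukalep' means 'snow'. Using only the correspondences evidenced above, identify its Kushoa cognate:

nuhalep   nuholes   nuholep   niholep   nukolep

nuholep

zumvukam ~ zumvuhom — Moshoa k corresponds to Kushoa h between vowels (before a back vowel).
goluwat ~ goluwot — Moshoa a corresponds to Kushoa o after a consonant, before a consonant other than r, m, n, p, b, f, v.
Applying these to Moshoa 'nukalep':
  nukalep → nuhalep   (k→h between vowels (before a back vowel))
  nuhalep → nuholep   (a→o after a consonant, before a consonant other than r, m, n, p, b, f, v)
So the Kushoa cognate is 'nuholep'.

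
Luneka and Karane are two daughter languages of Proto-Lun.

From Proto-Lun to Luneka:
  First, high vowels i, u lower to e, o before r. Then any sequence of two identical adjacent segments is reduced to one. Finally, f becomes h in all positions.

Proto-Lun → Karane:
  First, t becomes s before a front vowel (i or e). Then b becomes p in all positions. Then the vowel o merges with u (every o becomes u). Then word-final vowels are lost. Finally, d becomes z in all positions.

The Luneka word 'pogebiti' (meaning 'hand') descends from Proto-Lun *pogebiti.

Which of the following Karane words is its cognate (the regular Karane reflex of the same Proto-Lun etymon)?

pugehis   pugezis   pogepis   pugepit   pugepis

pugepis

Karane: *pogebiti
  pogebiti → pogebisi   [palatalisation]
  pogebisi → pogepisi   [unconditioned shift]
  pogepisi → pugepisi   [vowel merger]
  pugepisi → pugepis   [apocope]
  pugepis (rule 5 does not apply)
  giving Karane pugepis.
Among the options, 'pugepis' alone shows every Karane change applied in order.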